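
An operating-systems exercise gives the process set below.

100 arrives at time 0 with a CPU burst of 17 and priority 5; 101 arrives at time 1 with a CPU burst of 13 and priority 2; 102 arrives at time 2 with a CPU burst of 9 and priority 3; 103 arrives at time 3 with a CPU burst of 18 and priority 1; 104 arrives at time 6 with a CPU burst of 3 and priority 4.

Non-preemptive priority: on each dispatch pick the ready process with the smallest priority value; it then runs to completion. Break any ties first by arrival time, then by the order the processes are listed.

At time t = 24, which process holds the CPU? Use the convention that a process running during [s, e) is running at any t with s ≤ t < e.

103

Schedule: | 100 0-17 | 103 17-35 | 101 35-48 | 102 48-57 | 104 57-60 |
Completion: 100=17  101=48  102=57  103=35  104=60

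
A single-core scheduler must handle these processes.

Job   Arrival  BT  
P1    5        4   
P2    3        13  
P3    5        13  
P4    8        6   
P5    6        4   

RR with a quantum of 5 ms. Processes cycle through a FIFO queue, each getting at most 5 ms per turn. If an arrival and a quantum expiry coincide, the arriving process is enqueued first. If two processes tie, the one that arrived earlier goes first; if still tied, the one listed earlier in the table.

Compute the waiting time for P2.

Timeline: | idle 0-3 | P2 3-8 | P1 8-12 | P3 12-17 | P5 17-21 | P4 21-26 | P2 26-31 | P3 31-36 | P4 36-37 | P2 37-40 | P3 40-43 |
Completion: P1=12  P2=40  P3=43  P4=37  P5=21
Turnaround (C−A): P1=7  P2=37  P3=38  P4=29  P5=15
Waiting(P2) = turnaround − burst = 37 − 13 = 24

24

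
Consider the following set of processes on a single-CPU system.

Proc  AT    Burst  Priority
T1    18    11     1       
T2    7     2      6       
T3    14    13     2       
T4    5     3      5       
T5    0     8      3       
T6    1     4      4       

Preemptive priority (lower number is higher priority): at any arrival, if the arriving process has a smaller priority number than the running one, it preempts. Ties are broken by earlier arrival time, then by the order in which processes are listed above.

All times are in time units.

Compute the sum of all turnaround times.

122

Timeline: | T5 0-8 | T6 8-12 | T4 12-14 | T3 14-18 | T1 18-29 | T3 29-38 | T4 38-39 | T2 39-41 |
Completion: T1=29  T2=41  T3=38  T4=39  T5=8  T6=12
Turnaround (C−A): T1=11  T2=34  T3=24  T4=34  T5=8  T6=11
Turnaround = completion − arrival: T1=11, T2=34, T3=24, T4=34, T5=8, T6=11
Total turnaround = 11 + 34 + 24 + 34 + 8 + 11 = 122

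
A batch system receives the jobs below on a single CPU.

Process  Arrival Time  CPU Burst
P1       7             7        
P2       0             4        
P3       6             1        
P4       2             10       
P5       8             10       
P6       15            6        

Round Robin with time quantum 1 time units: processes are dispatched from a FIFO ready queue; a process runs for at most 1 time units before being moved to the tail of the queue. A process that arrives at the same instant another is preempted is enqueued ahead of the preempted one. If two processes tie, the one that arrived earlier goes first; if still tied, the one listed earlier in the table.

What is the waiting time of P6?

15

Gantt: | P2 0-2 | P4 2-3 | P2 3-4 | P4 4-5 | P2 5-6 | P4 6-7 | P3 7-8 | P1 8-9 | P4 9-10 | P5 10-11 | P1 11-12 | P4 12-13 | P5 13-14 | P1 14-15 | P4 15-16 | P5 16-17 | P6 17-18 | P1 18-19 | P4 19-20 | P5 20-21 | P6 21-22 | P1 22-23 | P4 23-24 | P5 24-25 | P6 25-26 | P1 26-27 | P4 27-28 | P5 28-29 | P6 29-30 | P1 30-31 | P4 31-32 | P5 32-33 | P6 33-34 | P5 34-35 | P6 35-36 | P5 36-38 |
Completion: P1=31  P2=6  P3=8  P4=32  P5=38  P6=36
Waiting(P6) = turnaround − burst = 21 − 6 = 15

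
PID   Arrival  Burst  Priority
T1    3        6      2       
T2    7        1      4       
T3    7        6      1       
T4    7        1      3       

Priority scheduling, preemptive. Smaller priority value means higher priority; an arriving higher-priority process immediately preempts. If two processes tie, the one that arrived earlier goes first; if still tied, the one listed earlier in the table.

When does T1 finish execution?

15

Schedule: | idle 0-3 | T1 3-7 | T3 7-13 | T1 13-15 | T4 15-16 | T2 16-17 |
Completion: T1=15  T2=17  T3=13  T4=16
Turnaround (C−A): T1=12  T2=10  T3=6  T4=9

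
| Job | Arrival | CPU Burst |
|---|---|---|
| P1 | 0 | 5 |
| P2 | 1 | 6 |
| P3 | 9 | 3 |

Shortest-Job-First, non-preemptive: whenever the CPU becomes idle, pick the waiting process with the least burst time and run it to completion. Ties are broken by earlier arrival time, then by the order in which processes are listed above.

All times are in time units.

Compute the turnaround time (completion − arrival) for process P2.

Schedule: | P1 0-5 | P2 5-11 | P3 11-14 |
Completion: P1=5  P2=11  P3=14
Turnaround (C−A): P1=5  P2=10  P3=5
Turnaround(P2) = completion − arrival = 11 − 1 = 10

10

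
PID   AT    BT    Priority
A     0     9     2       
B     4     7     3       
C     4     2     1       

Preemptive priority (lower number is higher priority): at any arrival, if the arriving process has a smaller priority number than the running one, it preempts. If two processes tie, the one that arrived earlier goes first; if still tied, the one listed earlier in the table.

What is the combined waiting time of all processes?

Gantt: | A 0-4 | C 4-6 | A 6-11 | B 11-18 |
Completion: A=11  B=18  C=6
Turnaround (C−A): A=11  B=14  C=2
Waiting = turnaround − burst: A=2, B=7, C=0
Total waiting = 2 + 7 + 0 = 9

9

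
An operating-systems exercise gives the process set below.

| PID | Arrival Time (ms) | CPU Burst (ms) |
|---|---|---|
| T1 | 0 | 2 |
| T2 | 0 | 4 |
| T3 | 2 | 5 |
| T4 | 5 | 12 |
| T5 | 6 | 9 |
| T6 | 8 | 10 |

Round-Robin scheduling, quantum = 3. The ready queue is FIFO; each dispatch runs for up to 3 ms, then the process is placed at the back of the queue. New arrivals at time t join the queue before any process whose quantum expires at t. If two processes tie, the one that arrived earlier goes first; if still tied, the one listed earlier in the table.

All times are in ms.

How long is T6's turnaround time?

34

Timeline: | T1 0-2 | T2 2-5 | T3 5-8 | T4 8-11 | T2 11-12 | T5 12-15 | T6 15-18 | T3 18-20 | T4 20-23 | T5 23-26 | T6 26-29 | T4 29-32 | T5 32-35 | T6 35-38 | T4 38-41 | T6 41-42 |
Completion: T1=2  T2=12  T3=20  T4=41  T5=35  T6=42
Turnaround(T6) = completion − arrival = 42 − 8 = 34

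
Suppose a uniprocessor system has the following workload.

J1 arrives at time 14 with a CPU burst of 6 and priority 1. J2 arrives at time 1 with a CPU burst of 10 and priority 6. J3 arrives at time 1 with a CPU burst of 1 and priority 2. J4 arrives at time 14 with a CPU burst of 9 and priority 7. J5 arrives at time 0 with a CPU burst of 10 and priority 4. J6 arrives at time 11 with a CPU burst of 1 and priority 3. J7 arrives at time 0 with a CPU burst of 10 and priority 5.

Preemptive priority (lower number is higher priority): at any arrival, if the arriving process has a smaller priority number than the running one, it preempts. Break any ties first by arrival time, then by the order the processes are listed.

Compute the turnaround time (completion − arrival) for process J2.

37

Gantt: | J5 0-1 | J3 1-2 | J5 2-11 | J6 11-12 | J7 12-14 | J1 14-20 | J7 20-28 | J2 28-38 | J4 38-47 |
Completion: J1=20  J2=38  J3=2  J4=47  J5=11  J6=12  J7=28
Turnaround (C−A): J1=6  J2=37  J3=1  J4=33  J5=11  J6=1  J7=28
Turnaround(J2) = completion − arrival = 38 − 1 = 37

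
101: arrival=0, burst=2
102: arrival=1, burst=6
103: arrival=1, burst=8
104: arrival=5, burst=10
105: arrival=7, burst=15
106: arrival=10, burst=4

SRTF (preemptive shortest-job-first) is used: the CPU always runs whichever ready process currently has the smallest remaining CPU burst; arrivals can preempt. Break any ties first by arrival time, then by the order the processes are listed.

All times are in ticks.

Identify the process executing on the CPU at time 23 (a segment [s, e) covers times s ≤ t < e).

Gantt: | 101 0-2 | 102 2-8 | 103 8-10 | 106 10-14 | 103 14-20 | 104 20-30 | 105 30-45 |
Completion: 101=2  102=8  103=20  104=30  105=45  106=14
Turnaround (C−A): 101=2  102=7  103=19  104=25  105=38  106=4

104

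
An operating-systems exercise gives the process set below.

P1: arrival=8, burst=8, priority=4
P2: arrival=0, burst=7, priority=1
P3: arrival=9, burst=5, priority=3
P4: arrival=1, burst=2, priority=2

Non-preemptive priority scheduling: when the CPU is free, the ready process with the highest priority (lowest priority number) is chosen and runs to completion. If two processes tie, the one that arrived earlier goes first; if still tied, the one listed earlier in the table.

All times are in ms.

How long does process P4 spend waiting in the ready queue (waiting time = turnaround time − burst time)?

6

Timeline: | P2 0-7 | P4 7-9 | P3 9-14 | P1 14-22 |
Completion: P1=22  P2=7  P3=14  P4=9
Turnaround (C−A): P1=14  P2=7  P3=5  P4=8
Waiting(P4) = turnaround − burst = 8 − 2 = 6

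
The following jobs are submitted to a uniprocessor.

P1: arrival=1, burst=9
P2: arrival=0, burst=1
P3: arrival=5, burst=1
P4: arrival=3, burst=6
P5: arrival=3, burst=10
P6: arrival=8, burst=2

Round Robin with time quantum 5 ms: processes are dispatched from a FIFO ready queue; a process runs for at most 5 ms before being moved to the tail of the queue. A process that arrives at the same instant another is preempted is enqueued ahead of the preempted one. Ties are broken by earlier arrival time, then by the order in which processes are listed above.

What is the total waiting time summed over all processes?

Schedule: | P2 0-1 | P1 1-6 | P4 6-11 | P5 11-16 | P3 16-17 | P1 17-21 | P6 21-23 | P4 23-24 | P5 24-29 |
Completion: P1=21  P2=1  P3=17  P4=24  P5=29  P6=23
Turnaround (C−A): P1=20  P2=1  P3=12  P4=21  P5=26  P6=15
Waiting = turnaround − burst: P1=11, P2=0, P3=11, P4=15, P5=16, P6=13
Total waiting = 11 + 0 + 11 + 15 + 16 + 13 = 66

66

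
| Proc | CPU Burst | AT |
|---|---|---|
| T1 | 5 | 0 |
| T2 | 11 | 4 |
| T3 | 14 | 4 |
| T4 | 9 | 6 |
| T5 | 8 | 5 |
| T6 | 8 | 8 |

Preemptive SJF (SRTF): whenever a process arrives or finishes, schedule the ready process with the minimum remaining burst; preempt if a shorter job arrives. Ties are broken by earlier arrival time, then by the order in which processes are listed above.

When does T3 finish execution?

55

Timeline: | T1 0-5 | T5 5-13 | T6 13-21 | T4 21-30 | T2 30-41 | T3 41-55 |
Completion: T1=5  T2=41  T3=55  T4=30  T5=13  T6=21
Turnaround (C−A): T1=5  T2=37  T3=51  T4=24  T5=8  T6=13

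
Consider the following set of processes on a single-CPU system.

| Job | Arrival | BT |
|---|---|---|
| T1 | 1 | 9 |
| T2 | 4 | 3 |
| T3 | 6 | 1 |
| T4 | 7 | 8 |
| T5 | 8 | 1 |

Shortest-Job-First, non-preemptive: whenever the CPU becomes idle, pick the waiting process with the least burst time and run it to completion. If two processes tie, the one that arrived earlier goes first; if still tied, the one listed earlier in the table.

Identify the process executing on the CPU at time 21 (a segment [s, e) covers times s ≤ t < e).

Schedule: | idle 0-1 | T1 1-10 | T3 10-11 | T5 11-12 | T2 12-15 | T4 15-23 |
Completion: T1=10  T2=15  T3=11  T4=23  T5=12
Turnaround (C−A): T1=9  T2=11  T3=5  T4=16  T5=4

T4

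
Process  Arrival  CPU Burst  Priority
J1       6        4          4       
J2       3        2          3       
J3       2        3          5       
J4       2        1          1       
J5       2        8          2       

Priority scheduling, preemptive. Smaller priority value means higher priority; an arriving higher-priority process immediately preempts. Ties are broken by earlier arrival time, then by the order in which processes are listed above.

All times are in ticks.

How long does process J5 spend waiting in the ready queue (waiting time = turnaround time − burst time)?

Schedule: | idle 0-2 | J4 2-3 | J5 3-11 | J2 11-13 | J1 13-17 | J3 17-20 |
Completion: J1=17  J2=13  J3=20  J4=3  J5=11
Turnaround (C−A): J1=11  J2=10  J3=18  J4=1  J5=9
Waiting(J5) = turnaround − burst = 9 − 8 = 1

1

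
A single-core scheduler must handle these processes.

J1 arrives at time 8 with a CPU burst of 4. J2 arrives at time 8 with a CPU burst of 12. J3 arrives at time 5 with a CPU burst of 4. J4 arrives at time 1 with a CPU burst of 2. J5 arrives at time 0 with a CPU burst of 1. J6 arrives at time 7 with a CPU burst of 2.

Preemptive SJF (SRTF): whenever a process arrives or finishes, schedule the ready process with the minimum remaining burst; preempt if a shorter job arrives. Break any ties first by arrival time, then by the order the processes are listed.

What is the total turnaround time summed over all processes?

37

Gantt: | J5 0-1 | J4 1-3 | idle 3-5 | J3 5-9 | J6 9-11 | J1 11-15 | J2 15-27 |
Completion: J1=15  J2=27  J3=9  J4=3  J5=1  J6=11
Turnaround (C−A): J1=7  J2=19  J3=4  J4=2  J5=1  J6=4
Turnaround = completion − arrival: J1=7, J2=19, J3=4, J4=2, J5=1, J6=4
Total turnaround = 7 + 19 + 4 + 2 + 1 + 4 = 37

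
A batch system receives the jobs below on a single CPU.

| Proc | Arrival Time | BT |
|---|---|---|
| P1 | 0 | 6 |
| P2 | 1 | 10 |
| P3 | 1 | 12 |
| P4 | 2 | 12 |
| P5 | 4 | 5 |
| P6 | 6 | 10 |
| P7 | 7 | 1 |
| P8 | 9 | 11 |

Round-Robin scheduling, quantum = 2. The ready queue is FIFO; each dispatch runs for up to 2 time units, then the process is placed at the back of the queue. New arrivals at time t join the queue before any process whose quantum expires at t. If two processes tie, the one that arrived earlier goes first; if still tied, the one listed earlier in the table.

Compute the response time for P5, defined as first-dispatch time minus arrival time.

6

Gantt: | P1 0-2 | P2 2-4 | P3 4-6 | P4 6-8 | P1 8-10 | P5 10-12 | P2 12-14 | P6 14-16 | P3 16-18 | P7 18-19 | P4 19-21 | P8 21-23 | P1 23-25 | P5 25-27 | P2 27-29 | P6 29-31 | P3 31-33 | P4 33-35 | P8 35-37 | P5 37-38 | P2 38-40 | P6 40-42 | P3 42-44 | P4 44-46 | P8 46-48 | P2 48-50 | P6 50-52 | P3 52-54 | P4 54-56 | P8 56-58 | P6 58-60 | P3 60-62 | P4 62-64 | P8 64-67 |
Completion: P1=25  P2=50  P3=62  P4=64  P5=38  P6=60  P7=19  P8=67
Turnaround (C−A): P1=25  P2=49  P3=61  P4=62  P5=34  P6=54  P7=12  P8=58
Response(P5) = first start − arrival = 10 − 4 = 6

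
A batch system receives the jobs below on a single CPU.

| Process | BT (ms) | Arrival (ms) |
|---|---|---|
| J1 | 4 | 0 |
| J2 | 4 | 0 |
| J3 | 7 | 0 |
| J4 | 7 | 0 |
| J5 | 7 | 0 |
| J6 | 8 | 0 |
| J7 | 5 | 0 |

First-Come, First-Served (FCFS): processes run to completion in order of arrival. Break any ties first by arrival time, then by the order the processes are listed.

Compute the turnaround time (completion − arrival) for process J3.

Schedule: | J1 0-4 | J2 4-8 | J3 8-15 | J4 15-22 | J5 22-29 | J6 29-37 | J7 37-42 |
Completion: J1=4  J2=8  J3=15  J4=22  J5=29  J6=37  J7=42
Turnaround(J3) = completion − arrival = 15 − 0 = 15

15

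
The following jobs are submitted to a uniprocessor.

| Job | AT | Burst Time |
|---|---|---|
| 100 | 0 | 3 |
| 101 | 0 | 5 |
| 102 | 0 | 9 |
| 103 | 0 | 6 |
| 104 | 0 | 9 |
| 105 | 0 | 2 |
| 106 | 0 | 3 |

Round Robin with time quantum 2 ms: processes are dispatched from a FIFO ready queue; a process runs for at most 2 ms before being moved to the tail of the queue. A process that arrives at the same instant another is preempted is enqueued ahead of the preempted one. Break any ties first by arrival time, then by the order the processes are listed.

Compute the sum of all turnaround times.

178

Schedule: | 100 0-2 | 101 2-4 | 102 4-6 | 103 6-8 | 104 8-10 | 105 10-12 | 106 12-14 | 100 14-15 | 101 15-17 | 102 17-19 | 103 19-21 | 104 21-23 | 106 23-24 | 101 24-25 | 102 25-27 | 103 27-29 | 104 29-31 | 102 31-33 | 104 33-35 | 102 35-36 | 104 36-37 |
Completion: 100=15  101=25  102=36  103=29  104=37  105=12  106=24
Turnaround (C−A): 100=15  101=25  102=36  103=29  104=37  105=12  106=24
Turnaround = completion − arrival: 100=15, 101=25, 102=36, 103=29, 104=37, 105=12, 106=24
Total turnaround = 15 + 25 + 36 + 29 + 37 + 12 + 24 = 178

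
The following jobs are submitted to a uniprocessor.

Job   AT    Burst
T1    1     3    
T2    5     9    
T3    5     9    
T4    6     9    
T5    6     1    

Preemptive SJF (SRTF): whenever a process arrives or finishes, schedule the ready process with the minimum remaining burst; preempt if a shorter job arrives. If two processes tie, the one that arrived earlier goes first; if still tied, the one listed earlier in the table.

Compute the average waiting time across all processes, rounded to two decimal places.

Gantt: | idle 0-1 | T1 1-4 | idle 4-5 | T2 5-6 | T5 6-7 | T2 7-15 | T3 15-24 | T4 24-33 |
Completion: T1=4  T2=15  T3=24  T4=33  T5=7
Turnaround (C−A): T1=3  T2=10  T3=19  T4=27  T5=1
Waiting times: T1=0, T2=1, T3=10, T4=18, T5=0
Average waiting = (0+1+10+18+0) / 5 = 29/5 = 5.80

5.80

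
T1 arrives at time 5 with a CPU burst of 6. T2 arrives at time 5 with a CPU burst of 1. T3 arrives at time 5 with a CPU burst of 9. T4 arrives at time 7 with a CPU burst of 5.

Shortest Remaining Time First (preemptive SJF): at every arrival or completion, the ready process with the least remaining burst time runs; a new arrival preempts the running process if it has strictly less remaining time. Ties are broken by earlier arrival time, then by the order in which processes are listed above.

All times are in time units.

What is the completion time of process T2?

Schedule: | idle 0-5 | T2 5-6 | T1 6-12 | T4 12-17 | T3 17-26 |
Completion: T1=12  T2=6  T3=26  T4=17
Turnaround (C−A): T1=7  T2=1  T3=21  T4=10

6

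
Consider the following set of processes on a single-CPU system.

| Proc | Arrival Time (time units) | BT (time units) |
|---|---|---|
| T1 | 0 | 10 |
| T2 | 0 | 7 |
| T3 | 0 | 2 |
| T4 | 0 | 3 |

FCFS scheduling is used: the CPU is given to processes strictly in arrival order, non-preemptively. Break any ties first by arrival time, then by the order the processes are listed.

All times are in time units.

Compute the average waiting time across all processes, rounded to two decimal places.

11.50

Gantt: | T1 0-10 | T2 10-17 | T3 17-19 | T4 19-22 |
Completion: T1=10  T2=17  T3=19  T4=22
Waiting times: T1=0, T2=10, T3=17, T4=19
Average waiting = (0+10+17+19) / 4 = 46/4 = 11.50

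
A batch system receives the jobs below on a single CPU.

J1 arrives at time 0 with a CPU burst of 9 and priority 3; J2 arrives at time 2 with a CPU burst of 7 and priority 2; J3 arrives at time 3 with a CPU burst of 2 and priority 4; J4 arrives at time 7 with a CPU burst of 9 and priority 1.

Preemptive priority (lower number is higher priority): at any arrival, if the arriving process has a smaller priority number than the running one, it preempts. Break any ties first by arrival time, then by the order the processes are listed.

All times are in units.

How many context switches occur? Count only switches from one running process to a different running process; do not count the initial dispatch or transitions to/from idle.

Timeline: | J1 0-2 | J2 2-7 | J4 7-16 | J2 16-18 | J1 18-25 | J3 25-27 |
Completion: J1=25  J2=18  J3=27  J4=16

5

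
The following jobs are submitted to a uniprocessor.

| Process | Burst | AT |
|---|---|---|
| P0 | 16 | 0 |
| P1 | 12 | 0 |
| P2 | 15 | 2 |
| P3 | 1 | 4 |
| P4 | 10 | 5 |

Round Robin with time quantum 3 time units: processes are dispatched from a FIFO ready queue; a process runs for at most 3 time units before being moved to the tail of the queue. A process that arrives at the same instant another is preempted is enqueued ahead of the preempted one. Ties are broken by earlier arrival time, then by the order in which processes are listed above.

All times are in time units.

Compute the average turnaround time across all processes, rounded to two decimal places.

40.40

Timeline: | P0 0-3 | P1 3-6 | P2 6-9 | P0 9-12 | P3 12-13 | P4 13-16 | P1 16-19 | P2 19-22 | P0 22-25 | P4 25-28 | P1 28-31 | P2 31-34 | P0 34-37 | P4 37-40 | P1 40-43 | P2 43-46 | P0 46-49 | P4 49-50 | P2 50-53 | P0 53-54 |
Completion: P0=54  P1=43  P2=53  P3=13  P4=50
Turnaround (C−A): P0=54  P1=43  P2=51  P3=9  P4=45
Turnaround times: P0=54, P1=43, P2=51, P3=9, P4=45
Average turnaround = (54+43+51+9+45) / 5 = 202/5 = 40.40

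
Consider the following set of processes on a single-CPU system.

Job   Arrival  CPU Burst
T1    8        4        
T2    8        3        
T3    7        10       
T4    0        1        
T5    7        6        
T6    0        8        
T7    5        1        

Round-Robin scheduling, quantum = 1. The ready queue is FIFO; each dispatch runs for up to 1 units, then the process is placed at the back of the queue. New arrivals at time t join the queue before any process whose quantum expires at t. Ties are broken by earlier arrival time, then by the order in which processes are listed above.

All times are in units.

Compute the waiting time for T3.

Timeline: | T4 0-1 | T6 1-5 | T7 5-6 | T6 6-7 | T3 7-8 | T5 8-9 | T6 9-10 | T1 10-11 | T2 11-12 | T3 12-13 | T5 13-14 | T6 14-15 | T1 15-16 | T2 16-17 | T3 17-18 | T5 18-19 | T6 19-20 | T1 20-21 | T2 21-22 | T3 22-23 | T5 23-24 | T1 24-25 | T3 25-26 | T5 26-27 | T3 27-28 | T5 28-29 | T3 29-33 |
Completion: T1=25  T2=22  T3=33  T4=1  T5=29  T6=20  T7=6
Turnaround (C−A): T1=17  T2=14  T3=26  T4=1  T5=22  T6=20  T7=1
Waiting(T3) = turnaround − burst = 26 − 10 = 16

16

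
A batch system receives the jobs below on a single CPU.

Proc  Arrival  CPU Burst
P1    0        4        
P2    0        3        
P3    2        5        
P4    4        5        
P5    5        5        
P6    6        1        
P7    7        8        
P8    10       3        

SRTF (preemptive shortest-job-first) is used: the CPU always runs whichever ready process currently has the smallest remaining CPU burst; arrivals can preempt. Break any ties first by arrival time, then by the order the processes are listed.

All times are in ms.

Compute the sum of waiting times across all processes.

Schedule: | P2 0-3 | P1 3-7 | P6 7-8 | P3 8-13 | P8 13-16 | P4 16-21 | P5 21-26 | P7 26-34 |
Completion: P1=7  P2=3  P3=13  P4=21  P5=26  P6=8  P7=34  P8=16
Waiting = turnaround − burst: P1=3, P2=0, P3=6, P4=12, P5=16, P6=1, P7=19, P8=3
Total waiting = 3 + 0 + 6 + 12 + 16 + 1 + 19 + 3 = 60

60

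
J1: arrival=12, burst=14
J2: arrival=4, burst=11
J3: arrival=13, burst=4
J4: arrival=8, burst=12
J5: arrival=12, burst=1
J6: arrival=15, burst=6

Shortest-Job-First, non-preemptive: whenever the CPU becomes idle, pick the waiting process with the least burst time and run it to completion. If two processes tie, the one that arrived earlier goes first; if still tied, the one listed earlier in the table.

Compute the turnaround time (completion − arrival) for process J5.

Schedule: | idle 0-4 | J2 4-15 | J5 15-16 | J3 16-20 | J6 20-26 | J4 26-38 | J1 38-52 |
Completion: J1=52  J2=15  J3=20  J4=38  J5=16  J6=26
Turnaround (C−A): J1=40  J2=11  J3=7  J4=30  J5=4  J6=11
Turnaround(J5) = completion − arrival = 16 − 12 = 4

4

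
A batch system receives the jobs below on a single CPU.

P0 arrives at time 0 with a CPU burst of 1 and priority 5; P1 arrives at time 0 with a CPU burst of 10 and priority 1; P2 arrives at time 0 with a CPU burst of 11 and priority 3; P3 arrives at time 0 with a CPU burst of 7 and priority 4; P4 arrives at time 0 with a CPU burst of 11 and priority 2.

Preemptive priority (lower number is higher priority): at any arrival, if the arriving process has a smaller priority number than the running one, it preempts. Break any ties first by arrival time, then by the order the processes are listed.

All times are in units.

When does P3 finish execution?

Timeline: | P1 0-10 | P4 10-21 | P2 21-32 | P3 32-39 | P0 39-40 |
Completion: P0=40  P1=10  P2=32  P3=39  P4=21
Turnaround (C−A): P0=40  P1=10  P2=32  P3=39  P4=21

39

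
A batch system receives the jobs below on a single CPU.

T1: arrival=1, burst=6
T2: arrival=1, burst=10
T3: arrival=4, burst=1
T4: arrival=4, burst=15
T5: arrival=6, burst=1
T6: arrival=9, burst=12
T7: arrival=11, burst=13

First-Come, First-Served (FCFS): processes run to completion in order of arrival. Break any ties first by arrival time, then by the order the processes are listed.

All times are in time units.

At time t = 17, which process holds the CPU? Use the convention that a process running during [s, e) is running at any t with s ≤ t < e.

Timeline: | idle 0-1 | T1 1-7 | T2 7-17 | T3 17-18 | T4 18-33 | T5 33-34 | T6 34-46 | T7 46-59 |
Completion: T1=7  T2=17  T3=18  T4=33  T5=34  T6=46  T7=59
Turnaround (C−A): T1=6  T2=16  T3=14  T4=29  T5=28  T6=37  T7=48

T3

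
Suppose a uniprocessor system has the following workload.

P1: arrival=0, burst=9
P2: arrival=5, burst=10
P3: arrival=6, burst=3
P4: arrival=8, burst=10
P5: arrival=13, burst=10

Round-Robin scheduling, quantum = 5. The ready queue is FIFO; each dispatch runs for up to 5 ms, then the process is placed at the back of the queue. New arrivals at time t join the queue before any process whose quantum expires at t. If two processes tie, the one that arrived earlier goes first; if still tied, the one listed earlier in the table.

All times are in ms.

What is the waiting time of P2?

Timeline: | P1 0-5 | P2 5-10 | P1 10-14 | P3 14-17 | P4 17-22 | P2 22-27 | P5 27-32 | P4 32-37 | P5 37-42 |
Completion: P1=14  P2=27  P3=17  P4=37  P5=42
Waiting(P2) = turnaround − burst = 22 − 10 = 12

12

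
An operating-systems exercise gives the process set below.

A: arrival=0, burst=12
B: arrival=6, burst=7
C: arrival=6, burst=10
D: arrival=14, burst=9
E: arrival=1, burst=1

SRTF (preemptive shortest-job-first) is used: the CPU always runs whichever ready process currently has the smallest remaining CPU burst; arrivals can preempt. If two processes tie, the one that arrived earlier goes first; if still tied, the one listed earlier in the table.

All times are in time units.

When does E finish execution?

2

Schedule: | A 0-1 | E 1-2 | A 2-13 | B 13-20 | D 20-29 | C 29-39 |
Completion: A=13  B=20  C=39  D=29  E=2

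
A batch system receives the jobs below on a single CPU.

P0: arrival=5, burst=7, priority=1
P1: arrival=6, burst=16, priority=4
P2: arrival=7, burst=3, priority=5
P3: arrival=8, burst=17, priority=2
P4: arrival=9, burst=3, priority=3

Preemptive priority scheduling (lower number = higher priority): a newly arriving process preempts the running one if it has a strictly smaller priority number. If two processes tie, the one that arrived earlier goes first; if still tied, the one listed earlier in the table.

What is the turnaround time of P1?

Timeline: | idle 0-5 | P0 5-12 | P3 12-29 | P4 29-32 | P1 32-48 | P2 48-51 |
Completion: P0=12  P1=48  P2=51  P3=29  P4=32
Turnaround (C−A): P0=7  P1=42  P2=44  P3=21  P4=23
Turnaround(P1) = completion − arrival = 48 − 6 = 42

42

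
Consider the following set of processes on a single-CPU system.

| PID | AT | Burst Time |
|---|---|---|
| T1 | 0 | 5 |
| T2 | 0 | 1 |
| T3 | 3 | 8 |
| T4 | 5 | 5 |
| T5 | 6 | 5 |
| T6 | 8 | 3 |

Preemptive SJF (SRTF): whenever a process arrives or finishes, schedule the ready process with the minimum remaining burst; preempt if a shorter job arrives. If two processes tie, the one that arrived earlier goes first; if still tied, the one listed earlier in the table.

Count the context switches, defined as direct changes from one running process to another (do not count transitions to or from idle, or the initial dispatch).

Timeline: | T2 0-1 | T1 1-6 | T4 6-11 | T6 11-14 | T5 14-19 | T3 19-27 |
Completion: T1=6  T2=1  T3=27  T4=11  T5=19  T6=14
Turnaround (C−A): T1=6  T2=1  T3=24  T4=6  T5=13  T6=6

5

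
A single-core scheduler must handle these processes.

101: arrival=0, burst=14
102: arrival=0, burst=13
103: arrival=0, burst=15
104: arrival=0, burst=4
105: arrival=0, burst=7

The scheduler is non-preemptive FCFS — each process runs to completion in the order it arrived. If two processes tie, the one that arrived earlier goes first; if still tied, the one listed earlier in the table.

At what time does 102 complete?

27

Gantt: | 101 0-14 | 102 14-27 | 103 27-42 | 104 42-46 | 105 46-53 |
Completion: 101=14  102=27  103=42  104=46  105=53
Turnaround (C−A): 101=14  102=27  103=42  104=46  105=53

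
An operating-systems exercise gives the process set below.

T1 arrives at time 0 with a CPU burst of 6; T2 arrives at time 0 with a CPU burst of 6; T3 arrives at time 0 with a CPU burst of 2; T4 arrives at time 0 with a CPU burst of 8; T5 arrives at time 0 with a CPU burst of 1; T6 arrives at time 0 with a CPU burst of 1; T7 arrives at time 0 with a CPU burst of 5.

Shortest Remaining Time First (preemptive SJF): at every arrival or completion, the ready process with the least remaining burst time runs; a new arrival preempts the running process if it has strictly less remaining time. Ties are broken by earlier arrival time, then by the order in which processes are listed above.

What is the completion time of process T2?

Schedule: | T5 0-1 | T6 1-2 | T3 2-4 | T7 4-9 | T1 9-15 | T2 15-21 | T4 21-29 |
Completion: T1=15  T2=21  T3=4  T4=29  T5=1  T6=2  T7=9
Turnaround (C−A): T1=15  T2=21  T3=4  T4=29  T5=1  T6=2  T7=9

21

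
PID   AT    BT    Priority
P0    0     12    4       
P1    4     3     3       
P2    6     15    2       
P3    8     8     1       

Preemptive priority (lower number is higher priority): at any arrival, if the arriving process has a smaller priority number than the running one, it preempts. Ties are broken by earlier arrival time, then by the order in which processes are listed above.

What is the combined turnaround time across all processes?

95

Gantt: | P0 0-4 | P1 4-6 | P2 6-8 | P3 8-16 | P2 16-29 | P1 29-30 | P0 30-38 |
Completion: P0=38  P1=30  P2=29  P3=16
Turnaround (C−A): P0=38  P1=26  P2=23  P3=8
Turnaround = completion − arrival: P0=38, P1=26, P2=23, P3=8
Total turnaround = 38 + 26 + 23 + 8 = 95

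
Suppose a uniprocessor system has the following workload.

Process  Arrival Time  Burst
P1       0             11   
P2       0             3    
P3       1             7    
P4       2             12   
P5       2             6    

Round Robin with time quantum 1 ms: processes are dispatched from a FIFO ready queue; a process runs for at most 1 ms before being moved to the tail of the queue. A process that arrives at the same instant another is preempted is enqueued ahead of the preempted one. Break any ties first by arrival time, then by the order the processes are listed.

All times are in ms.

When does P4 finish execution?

39

Gantt: | P1 0-1 | P2 1-2 | P3 2-3 | P1 3-4 | P4 4-5 | P5 5-6 | P2 6-7 | P3 7-8 | P1 8-9 | P4 9-10 | P5 10-11 | P2 11-12 | P3 12-13 | P1 13-14 | P4 14-15 | P5 15-16 | P3 16-17 | P1 17-18 | P4 18-19 | P5 19-20 | P3 20-21 | P1 21-22 | P4 22-23 | P5 23-24 | P3 24-25 | P1 25-26 | P4 26-27 | P5 27-28 | P3 28-29 | P1 29-30 | P4 30-31 | P1 31-32 | P4 32-33 | P1 33-34 | P4 34-35 | P1 35-36 | P4 36-39 |
Completion: P1=36  P2=12  P3=29  P4=39  P5=28
Turnaround (C−A): P1=36  P2=12  P3=28  P4=37  P5=26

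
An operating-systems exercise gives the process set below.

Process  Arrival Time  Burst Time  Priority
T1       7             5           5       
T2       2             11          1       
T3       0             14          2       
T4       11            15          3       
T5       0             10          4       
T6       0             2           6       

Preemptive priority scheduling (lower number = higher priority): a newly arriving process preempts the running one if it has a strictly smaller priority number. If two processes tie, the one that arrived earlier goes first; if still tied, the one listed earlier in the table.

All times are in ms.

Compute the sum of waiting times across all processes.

163

Gantt: | T3 0-2 | T2 2-13 | T3 13-25 | T4 25-40 | T5 40-50 | T1 50-55 | T6 55-57 |
Completion: T1=55  T2=13  T3=25  T4=40  T5=50  T6=57
Turnaround (C−A): T1=48  T2=11  T3=25  T4=29  T5=50  T6=57
Waiting = turnaround − burst: T1=43, T2=0, T3=11, T4=14, T5=40, T6=55
Total waiting = 43 + 0 + 11 + 14 + 40 + 55 = 163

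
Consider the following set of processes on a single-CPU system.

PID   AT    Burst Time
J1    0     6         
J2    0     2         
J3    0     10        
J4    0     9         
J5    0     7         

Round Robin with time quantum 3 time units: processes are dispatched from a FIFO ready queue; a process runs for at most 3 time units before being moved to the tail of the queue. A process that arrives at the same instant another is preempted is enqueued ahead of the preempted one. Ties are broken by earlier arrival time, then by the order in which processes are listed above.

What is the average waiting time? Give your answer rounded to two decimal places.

17.40

Timeline: | J1 0-3 | J2 3-5 | J3 5-8 | J4 8-11 | J5 11-14 | J1 14-17 | J3 17-20 | J4 20-23 | J5 23-26 | J3 26-29 | J4 29-32 | J5 32-33 | J3 33-34 |
Completion: J1=17  J2=5  J3=34  J4=32  J5=33
Turnaround (C−A): J1=17  J2=5  J3=34  J4=32  J5=33
Waiting times: J1=11, J2=3, J3=24, J4=23, J5=26
Average waiting = (11+3+24+23+26) / 5 = 87/5 = 17.40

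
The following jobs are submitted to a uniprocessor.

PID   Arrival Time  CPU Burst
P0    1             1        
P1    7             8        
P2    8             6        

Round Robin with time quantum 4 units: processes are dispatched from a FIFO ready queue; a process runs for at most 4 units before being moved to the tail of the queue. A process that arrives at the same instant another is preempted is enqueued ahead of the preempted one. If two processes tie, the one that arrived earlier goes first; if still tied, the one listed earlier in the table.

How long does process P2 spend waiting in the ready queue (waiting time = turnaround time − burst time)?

7

Schedule: | idle 0-1 | P0 1-2 | idle 2-7 | P1 7-11 | P2 11-15 | P1 15-19 | P2 19-21 |
Completion: P0=2  P1=19  P2=21
Turnaround (C−A): P0=1  P1=12  P2=13
Waiting(P2) = turnaround − burst = 13 − 6 = 7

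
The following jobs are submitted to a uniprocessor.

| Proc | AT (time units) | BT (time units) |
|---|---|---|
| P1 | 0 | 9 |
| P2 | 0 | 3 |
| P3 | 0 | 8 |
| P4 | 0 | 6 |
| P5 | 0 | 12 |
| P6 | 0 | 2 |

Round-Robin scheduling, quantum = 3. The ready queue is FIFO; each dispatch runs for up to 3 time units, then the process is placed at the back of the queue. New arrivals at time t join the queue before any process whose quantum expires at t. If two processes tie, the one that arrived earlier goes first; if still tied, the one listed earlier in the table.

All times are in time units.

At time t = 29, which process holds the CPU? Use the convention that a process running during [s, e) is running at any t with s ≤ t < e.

P1

Schedule: | P1 0-3 | P2 3-6 | P3 6-9 | P4 9-12 | P5 12-15 | P6 15-17 | P1 17-20 | P3 20-23 | P4 23-26 | P5 26-29 | P1 29-32 | P3 32-34 | P5 34-40 |
Completion: P1=32  P2=6  P3=34  P4=26  P5=40  P6=17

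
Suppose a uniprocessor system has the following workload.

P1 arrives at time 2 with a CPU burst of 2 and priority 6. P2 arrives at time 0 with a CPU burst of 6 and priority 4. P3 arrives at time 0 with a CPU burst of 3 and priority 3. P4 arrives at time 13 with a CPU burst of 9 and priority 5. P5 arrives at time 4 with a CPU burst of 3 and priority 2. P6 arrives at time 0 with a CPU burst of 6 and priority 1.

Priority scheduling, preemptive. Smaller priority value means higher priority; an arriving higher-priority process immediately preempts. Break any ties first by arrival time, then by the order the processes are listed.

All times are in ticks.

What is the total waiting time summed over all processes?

Schedule: | P6 0-6 | P5 6-9 | P3 9-12 | P2 12-18 | P4 18-27 | P1 27-29 |
Completion: P1=29  P2=18  P3=12  P4=27  P5=9  P6=6
Turnaround (C−A): P1=27  P2=18  P3=12  P4=14  P5=5  P6=6
Waiting = turnaround − burst: P1=25, P2=12, P3=9, P4=5, P5=2, P6=0
Total waiting = 25 + 12 + 9 + 5 + 2 + 0 = 53

53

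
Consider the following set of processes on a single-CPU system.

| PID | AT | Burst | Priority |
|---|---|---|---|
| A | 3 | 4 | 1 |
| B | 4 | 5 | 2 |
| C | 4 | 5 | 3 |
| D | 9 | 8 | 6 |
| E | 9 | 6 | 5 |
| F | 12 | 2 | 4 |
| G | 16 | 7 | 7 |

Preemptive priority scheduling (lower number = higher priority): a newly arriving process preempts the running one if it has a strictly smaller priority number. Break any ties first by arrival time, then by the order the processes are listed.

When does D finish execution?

33

Schedule: | idle 0-3 | A 3-7 | B 7-12 | C 12-17 | F 17-19 | E 19-25 | D 25-33 | G 33-40 |
Completion: A=7  B=12  C=17  D=33  E=25  F=19  G=40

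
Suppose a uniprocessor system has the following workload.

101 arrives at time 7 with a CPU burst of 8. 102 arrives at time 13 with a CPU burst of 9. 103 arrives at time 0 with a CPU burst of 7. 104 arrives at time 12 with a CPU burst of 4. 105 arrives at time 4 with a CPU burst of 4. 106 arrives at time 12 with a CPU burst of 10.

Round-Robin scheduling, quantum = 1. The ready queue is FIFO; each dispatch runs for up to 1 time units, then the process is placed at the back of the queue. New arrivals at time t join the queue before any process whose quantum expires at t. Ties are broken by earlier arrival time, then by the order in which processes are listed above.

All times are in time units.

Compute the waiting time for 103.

4

Timeline: | 103 0-4 | 105 4-5 | 103 5-6 | 105 6-7 | 103 7-8 | 101 8-9 | 105 9-10 | 103 10-11 | 101 11-12 | 105 12-13 | 104 13-14 | 106 14-15 | 101 15-16 | 102 16-17 | 104 17-18 | 106 18-19 | 101 19-20 | 102 20-21 | 104 21-22 | 106 22-23 | 101 23-24 | 102 24-25 | 104 25-26 | 106 26-27 | 101 27-28 | 102 28-29 | 106 29-30 | 101 30-31 | 102 31-32 | 106 32-33 | 101 33-34 | 102 34-35 | 106 35-36 | 102 36-37 | 106 37-38 | 102 38-39 | 106 39-40 | 102 40-41 | 106 41-42 |
Completion: 101=34  102=41  103=11  104=26  105=13  106=42
Turnaround (C−A): 101=27  102=28  103=11  104=14  105=9  106=30
Waiting(103) = turnaround − burst = 11 − 7 = 4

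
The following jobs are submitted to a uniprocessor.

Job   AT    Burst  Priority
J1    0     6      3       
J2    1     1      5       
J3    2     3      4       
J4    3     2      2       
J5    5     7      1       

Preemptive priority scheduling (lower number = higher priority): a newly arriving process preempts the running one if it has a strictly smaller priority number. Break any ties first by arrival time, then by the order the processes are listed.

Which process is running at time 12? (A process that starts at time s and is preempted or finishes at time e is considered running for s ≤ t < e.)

J1

Gantt: | J1 0-3 | J4 3-5 | J5 5-12 | J1 12-15 | J3 15-18 | J2 18-19 |
Completion: J1=15  J2=19  J3=18  J4=5  J5=12
Turnaround (C−A): J1=15  J2=18  J3=16  J4=2  J5=7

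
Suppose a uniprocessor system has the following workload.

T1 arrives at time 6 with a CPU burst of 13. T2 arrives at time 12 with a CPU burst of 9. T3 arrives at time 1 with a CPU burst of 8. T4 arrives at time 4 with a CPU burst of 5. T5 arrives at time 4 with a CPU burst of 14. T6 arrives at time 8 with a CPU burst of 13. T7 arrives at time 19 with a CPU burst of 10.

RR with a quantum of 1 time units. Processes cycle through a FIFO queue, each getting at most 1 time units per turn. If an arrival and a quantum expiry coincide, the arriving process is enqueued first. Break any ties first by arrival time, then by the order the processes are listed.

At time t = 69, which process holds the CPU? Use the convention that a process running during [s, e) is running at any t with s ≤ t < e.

Timeline: | idle 0-1 | T3 1-4 | T4 4-5 | T5 5-6 | T3 6-7 | T4 7-8 | T1 8-9 | T5 9-10 | T3 10-11 | T6 11-12 | T4 12-13 | T1 13-14 | T5 14-15 | T3 15-16 | T2 16-17 | T6 17-18 | T4 18-19 | T1 19-20 | T5 20-21 | T3 21-22 | T2 22-23 | T6 23-24 | T7 24-25 | T4 25-26 | T1 26-27 | T5 27-28 | T3 28-29 | T2 29-30 | T6 30-31 | T7 31-32 | T1 32-33 | T5 33-34 | T2 34-35 | T6 35-36 | T7 36-37 | T1 37-38 | T5 38-39 | T2 39-40 | T6 40-41 | T7 41-42 | T1 42-43 | T5 43-44 | T2 44-45 | T6 45-46 | T7 46-47 | T1 47-48 | T5 48-49 | T2 49-50 | T6 50-51 | T7 51-52 | T1 52-53 | T5 53-54 | T2 54-55 | T6 55-56 | T7 56-57 | T1 57-58 | T5 58-59 | T2 59-60 | T6 60-61 | T7 61-62 | T1 62-63 | T5 63-64 | T6 64-65 | T7 65-66 | T1 66-67 | T5 67-68 | T6 68-69 | T7 69-70 | T1 70-71 | T5 71-72 | T6 72-73 |
Completion: T1=71  T2=60  T3=29  T4=26  T5=72  T6=73  T7=70
Turnaround (C−A): T1=65  T2=48  T3=28  T4=22  T5=68  T6=65  T7=51

T7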